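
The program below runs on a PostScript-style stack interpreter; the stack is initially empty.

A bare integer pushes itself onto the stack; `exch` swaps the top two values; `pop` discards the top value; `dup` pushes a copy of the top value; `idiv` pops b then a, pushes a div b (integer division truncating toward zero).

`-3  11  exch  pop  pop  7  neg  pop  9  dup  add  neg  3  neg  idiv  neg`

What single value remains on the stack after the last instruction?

-3   → [-3]
11   → [-3, 11]
exch → [11, -3]
pop  → [11]
pop  → []
7    → [7]
neg  → [-7]
pop  → []
9    → [9]
dup  → [9, 9]
add  → [18]
neg  → [-18]
3    → [-18, 3]
neg  → [-18, -3]
idiv → [6]
neg  → [-6]

-6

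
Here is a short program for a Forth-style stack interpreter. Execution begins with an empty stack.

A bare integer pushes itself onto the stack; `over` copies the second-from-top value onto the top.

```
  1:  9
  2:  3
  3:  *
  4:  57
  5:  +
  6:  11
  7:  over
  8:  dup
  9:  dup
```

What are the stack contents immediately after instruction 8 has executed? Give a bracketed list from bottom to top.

[84, 11, 84, 84]

9     [9]
3     [9, 3]
*     [27]
57    [27, 57]
+     [84]
11    [84, 11]
over  [84, 11, 84]
dup   [84, 11, 84, 84]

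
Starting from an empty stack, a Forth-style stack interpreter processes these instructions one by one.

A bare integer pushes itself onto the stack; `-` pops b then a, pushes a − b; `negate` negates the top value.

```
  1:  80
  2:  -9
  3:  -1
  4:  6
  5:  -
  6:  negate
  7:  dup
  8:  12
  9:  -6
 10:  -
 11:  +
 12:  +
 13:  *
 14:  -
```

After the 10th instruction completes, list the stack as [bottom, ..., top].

[80, -9, 7, 7, 18]

80     -> 80
-9     -> 80 -9
-1     -> 80 -9 -1
6      -> 80 -9 -1 6
-      -> 80 -9 -7
negate -> 80 -9 7
dup    -> 80 -9 7 7
12     -> 80 -9 7 7 12
-6     -> 80 -9 7 7 12 -6
-      -> 80 -9 7 7 18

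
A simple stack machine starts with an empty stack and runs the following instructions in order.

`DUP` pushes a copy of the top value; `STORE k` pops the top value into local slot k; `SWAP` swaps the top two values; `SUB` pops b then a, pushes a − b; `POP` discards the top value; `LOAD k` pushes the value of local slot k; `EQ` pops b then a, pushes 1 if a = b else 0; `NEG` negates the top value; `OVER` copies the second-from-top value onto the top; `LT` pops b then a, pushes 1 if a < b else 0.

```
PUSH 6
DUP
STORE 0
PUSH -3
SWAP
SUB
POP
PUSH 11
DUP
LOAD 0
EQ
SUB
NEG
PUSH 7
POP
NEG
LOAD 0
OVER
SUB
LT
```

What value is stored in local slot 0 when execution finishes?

PUSH 6  → 6
DUP     → 6 6
STORE 0 → 6
PUSH -3 → 6 -3
SWAP    → -3 6
SUB     → -9
POP     → (empty)
PUSH 11 → 11
DUP     → 11 11
LOAD 0  → 11 11 6
EQ      → 11 0
SUB     → 11
NEG     → -11
PUSH 7  → -11 7
POP     → -11
NEG     → 11
LOAD 0  → 11 6
OVER    → 11 6 11
SUB     → 11 -5
LT      → 0

6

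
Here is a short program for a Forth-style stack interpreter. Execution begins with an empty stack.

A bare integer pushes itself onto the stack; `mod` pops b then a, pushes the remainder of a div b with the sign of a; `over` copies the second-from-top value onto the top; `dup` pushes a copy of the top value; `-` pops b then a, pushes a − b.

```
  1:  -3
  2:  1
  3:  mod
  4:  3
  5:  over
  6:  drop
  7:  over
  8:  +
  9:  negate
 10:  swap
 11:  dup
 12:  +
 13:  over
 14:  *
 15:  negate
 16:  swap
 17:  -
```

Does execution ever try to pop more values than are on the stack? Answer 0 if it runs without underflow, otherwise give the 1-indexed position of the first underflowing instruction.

0

-3     → [-3]
1      → [-3, 1]
mod    → [0]
3      → [0, 3]
over   → [0, 3, 0]
drop   → [0, 3]
over   → [0, 3, 0]
+      → [0, 3]
negate → [0, -3]
swap   → [-3, 0]
dup    → [-3, 0, 0]
+      → [-3, 0]
over   → [-3, 0, -3]
*      → [-3, 0]
negate → [-3, 0]
swap   → [0, -3]
-      → [3]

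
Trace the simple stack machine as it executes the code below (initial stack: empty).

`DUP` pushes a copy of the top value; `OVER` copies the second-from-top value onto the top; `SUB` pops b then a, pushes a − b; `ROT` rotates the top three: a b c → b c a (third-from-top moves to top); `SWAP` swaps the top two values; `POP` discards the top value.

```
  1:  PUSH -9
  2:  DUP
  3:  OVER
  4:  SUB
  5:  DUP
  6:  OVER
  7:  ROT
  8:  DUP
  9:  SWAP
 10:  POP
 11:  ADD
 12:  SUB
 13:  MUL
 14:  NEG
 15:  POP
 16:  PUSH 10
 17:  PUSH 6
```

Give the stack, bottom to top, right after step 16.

PUSH -9 -> -9
DUP     -> -9 -9
OVER    -> -9 -9 -9
SUB     -> -9 0
DUP     -> -9 0 0
OVER    -> -9 0 0 0
ROT     -> -9 0 0 0
DUP     -> -9 0 0 0 0
SWAP    -> -9 0 0 0 0
POP     -> -9 0 0 0
ADD     -> -9 0 0
SUB     -> -9 0
MUL     -> 0
NEG     -> 0
POP     -> (empty)
PUSH 10 -> 10

[10]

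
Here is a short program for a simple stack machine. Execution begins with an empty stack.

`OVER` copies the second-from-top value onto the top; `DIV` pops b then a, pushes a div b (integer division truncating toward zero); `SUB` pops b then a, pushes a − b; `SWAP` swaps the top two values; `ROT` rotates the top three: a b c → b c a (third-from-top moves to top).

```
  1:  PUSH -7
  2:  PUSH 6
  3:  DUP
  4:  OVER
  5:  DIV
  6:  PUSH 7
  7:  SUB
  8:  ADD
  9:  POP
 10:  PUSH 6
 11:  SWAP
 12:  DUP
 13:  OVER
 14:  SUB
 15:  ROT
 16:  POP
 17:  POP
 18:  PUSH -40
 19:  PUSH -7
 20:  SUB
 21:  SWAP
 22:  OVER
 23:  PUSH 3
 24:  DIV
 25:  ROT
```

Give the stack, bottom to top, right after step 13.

[6, -7, -7, -7]

PUSH -7 → -7
PUSH 6  → -7 6
DUP     → -7 6 6
OVER    → -7 6 6 6
DIV     → -7 6 1
PUSH 7  → -7 6 1 7
SUB     → -7 6 -6
ADD     → -7 0
POP     → -7
PUSH 6  → -7 6
SWAP    → 6 -7
DUP     → 6 -7 -7
OVER    → 6 -7 -7 -7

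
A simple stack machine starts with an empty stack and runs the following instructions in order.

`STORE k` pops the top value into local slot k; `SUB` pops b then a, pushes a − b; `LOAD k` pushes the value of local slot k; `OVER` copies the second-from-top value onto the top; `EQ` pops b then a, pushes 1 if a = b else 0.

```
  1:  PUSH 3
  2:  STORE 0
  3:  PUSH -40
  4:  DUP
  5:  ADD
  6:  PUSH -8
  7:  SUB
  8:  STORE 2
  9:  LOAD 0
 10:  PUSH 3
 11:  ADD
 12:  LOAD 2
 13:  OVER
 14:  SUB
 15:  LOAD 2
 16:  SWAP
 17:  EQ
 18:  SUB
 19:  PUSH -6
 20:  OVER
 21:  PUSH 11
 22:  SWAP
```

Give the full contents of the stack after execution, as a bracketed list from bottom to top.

PUSH 3   -> 3
STORE 0  -> (empty)
PUSH -40 -> -40
DUP      -> -40 -40
ADD      -> -80
PUSH -8  -> -80 -8
SUB      -> -72
STORE 2  -> (empty)
LOAD 0   -> 3
PUSH 3   -> 3 3
ADD      -> 6
LOAD 2   -> 6 -72
OVER     -> 6 -72 6
SUB      -> 6 -78
LOAD 2   -> 6 -78 -72
SWAP     -> 6 -72 -78
EQ       -> 6 0
SUB      -> 6
PUSH -6  -> 6 -6
OVER     -> 6 -6 6
PUSH 11  -> 6 -6 6 11
SWAP     -> 6 -6 11 6

[6, -6, 11, 6]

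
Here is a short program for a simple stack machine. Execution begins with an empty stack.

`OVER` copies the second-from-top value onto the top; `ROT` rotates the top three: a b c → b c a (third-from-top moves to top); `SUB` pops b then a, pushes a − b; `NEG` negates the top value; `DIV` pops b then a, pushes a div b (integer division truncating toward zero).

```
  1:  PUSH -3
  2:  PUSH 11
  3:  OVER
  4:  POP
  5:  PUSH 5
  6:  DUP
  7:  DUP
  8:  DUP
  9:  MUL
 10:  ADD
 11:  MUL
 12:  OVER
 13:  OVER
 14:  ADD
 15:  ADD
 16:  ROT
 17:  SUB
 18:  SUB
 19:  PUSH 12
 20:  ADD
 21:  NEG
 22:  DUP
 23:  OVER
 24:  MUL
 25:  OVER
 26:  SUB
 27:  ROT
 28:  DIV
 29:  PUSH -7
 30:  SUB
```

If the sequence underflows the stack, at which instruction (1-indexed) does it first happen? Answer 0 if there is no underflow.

PUSH -3 -> -3
PUSH 11 -> -3 11
OVER    -> -3 11 -3
POP     -> -3 11
PUSH 5  -> -3 11 5
DUP     -> -3 11 5 5
DUP     -> -3 11 5 5 5
DUP     -> -3 11 5 5 5 5
MUL     -> -3 11 5 5 25
ADD     -> -3 11 5 30
MUL     -> -3 11 150
OVER    -> -3 11 150 11
OVER    -> -3 11 150 11 150
ADD     -> -3 11 150 161
ADD     -> -3 11 311
ROT     -> 11 311 -3
SUB     -> 11 314
SUB     -> -303
PUSH 12 -> -303 12
ADD     -> -291
NEG     -> 291
DUP     -> 291 291
OVER    -> 291 291 291
MUL     -> 291 84681
OVER    -> 291 84681 291
SUB     -> 291 84390
ROT  — needs 3 operands, stack has 2 → underflow

27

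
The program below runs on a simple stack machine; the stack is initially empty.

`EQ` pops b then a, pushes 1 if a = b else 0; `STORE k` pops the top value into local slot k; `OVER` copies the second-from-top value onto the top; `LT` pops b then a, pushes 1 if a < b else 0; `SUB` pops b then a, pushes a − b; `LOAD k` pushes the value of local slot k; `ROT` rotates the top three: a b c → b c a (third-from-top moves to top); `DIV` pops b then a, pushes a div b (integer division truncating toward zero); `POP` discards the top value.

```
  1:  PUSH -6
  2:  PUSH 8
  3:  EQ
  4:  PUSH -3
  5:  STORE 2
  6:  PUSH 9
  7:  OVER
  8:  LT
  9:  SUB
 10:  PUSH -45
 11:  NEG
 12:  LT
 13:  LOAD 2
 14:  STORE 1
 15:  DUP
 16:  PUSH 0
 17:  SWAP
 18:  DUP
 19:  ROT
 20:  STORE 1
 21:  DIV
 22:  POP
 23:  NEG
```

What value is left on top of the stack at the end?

PUSH -6  : -6
PUSH 8   : -6 8
EQ       : 0
PUSH -3  : 0 -3
STORE 2  : 0
PUSH 9   : 0 9
OVER     : 0 9 0
LT       : 0 0
SUB      : 0
PUSH -45 : 0 -45
NEG      : 0 45
LT       : 1
LOAD 2   : 1 -3
STORE 1  : 1
DUP      : 1 1
PUSH 0   : 1 1 0
SWAP     : 1 0 1
DUP      : 1 0 1 1
ROT      : 1 1 1 0
STORE 1  : 1 1 1
DIV      : 1 1
POP      : 1
NEG      : -1

-1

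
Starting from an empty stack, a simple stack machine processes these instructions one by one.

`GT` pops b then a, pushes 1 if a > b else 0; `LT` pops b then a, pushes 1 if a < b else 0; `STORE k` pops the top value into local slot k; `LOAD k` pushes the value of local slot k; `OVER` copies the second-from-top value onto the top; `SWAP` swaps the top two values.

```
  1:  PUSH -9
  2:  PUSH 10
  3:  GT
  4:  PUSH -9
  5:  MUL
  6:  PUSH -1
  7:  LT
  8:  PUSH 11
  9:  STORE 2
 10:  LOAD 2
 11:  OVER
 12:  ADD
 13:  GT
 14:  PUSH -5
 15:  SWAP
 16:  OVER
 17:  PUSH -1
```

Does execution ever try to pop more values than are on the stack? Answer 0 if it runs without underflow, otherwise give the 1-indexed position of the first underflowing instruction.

PUSH -9 → [-9]
PUSH 10 → [-9, 10]
GT      → [0]
PUSH -9 → [0, -9]
MUL     → [0]
PUSH -1 → [0, -1]
LT      → [0]
PUSH 11 → [0, 11]
STORE 2 → [0]
LOAD 2  → [0, 11]
OVER    → [0, 11, 0]
ADD     → [0, 11]
GT      → [0]
PUSH -5 → [0, -5]
SWAP    → [-5, 0]
OVER    → [-5, 0, -5]
PUSH -1 → [-5, 0, -5, -1]

0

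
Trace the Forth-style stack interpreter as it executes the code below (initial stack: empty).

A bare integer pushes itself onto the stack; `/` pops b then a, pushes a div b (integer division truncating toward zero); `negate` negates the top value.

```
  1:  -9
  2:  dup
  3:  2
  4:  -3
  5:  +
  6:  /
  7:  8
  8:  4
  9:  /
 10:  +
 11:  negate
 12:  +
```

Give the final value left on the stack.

-20

-9     → -9
dup    → -9 -9
2      → -9 -9 2
-3     → -9 -9 2 -3
+      → -9 -9 -1
/      → -9 9
8      → -9 9 8
4      → -9 9 8 4
/      → -9 9 2
+      → -9 11
negate → -9 -11
+      → -20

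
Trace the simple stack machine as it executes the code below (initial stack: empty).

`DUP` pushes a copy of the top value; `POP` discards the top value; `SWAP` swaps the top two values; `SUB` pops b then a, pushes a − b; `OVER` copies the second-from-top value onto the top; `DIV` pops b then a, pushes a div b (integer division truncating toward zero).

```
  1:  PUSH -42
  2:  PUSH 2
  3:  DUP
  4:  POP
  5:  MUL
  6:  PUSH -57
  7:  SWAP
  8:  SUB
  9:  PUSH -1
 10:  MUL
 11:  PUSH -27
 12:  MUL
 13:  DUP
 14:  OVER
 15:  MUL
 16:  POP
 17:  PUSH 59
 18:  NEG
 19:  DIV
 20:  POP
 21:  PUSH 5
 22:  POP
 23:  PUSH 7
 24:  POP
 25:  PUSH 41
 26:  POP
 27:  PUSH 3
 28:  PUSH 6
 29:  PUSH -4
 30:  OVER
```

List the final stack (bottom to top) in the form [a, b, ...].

[3, 6, -4, 6]

PUSH -42 -> -42
PUSH 2   -> -42 2
DUP      -> -42 2 2
POP      -> -42 2
MUL      -> -84
PUSH -57 -> -84 -57
SWAP     -> -57 -84
SUB      -> 27
PUSH -1  -> 27 -1
MUL      -> -27
PUSH -27 -> -27 -27
MUL      -> 729
DUP      -> 729 729
OVER     -> 729 729 729
MUL      -> 729 531441
POP      -> 729
PUSH 59  -> 729 59
NEG      -> 729 -59
DIV      -> -12
POP      -> (empty)
PUSH 5   -> 5
POP      -> (empty)
PUSH 7   -> 7
POP      -> (empty)
PUSH 41  -> 41
POP      -> (empty)
PUSH 3   -> 3
PUSH 6   -> 3 6
PUSH -4  -> 3 6 -4
OVER     -> 3 6 -4 6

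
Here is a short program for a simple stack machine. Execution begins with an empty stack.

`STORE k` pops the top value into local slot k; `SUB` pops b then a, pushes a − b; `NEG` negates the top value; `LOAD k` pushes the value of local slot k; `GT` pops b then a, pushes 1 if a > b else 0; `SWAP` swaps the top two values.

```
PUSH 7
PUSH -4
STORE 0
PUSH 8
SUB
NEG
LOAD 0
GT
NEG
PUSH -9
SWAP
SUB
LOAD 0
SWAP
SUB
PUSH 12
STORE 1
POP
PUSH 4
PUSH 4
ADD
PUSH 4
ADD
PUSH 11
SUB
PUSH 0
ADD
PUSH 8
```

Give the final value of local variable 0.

PUSH 7  : [7]
PUSH -4 : [7, -4]
STORE 0 : [7]
PUSH 8  : [7, 8]
SUB     : [-1]
NEG     : [1]
LOAD 0  : [1, -4]
GT      : [1]
NEG     : [-1]
PUSH -9 : [-1, -9]
SWAP    : [-9, -1]
SUB     : [-8]
LOAD 0  : [-8, -4]
SWAP    : [-4, -8]
SUB     : [4]
PUSH 12 : [4, 12]
STORE 1 : [4]
POP     : []
PUSH 4  : [4]
PUSH 4  : [4, 4]
ADD     : [8]
PUSH 4  : [8, 4]
ADD     : [12]
PUSH 11 : [12, 11]
SUB     : [1]
PUSH 0  : [1, 0]
ADD     : [1]
PUSH 8  : [1, 8]

-4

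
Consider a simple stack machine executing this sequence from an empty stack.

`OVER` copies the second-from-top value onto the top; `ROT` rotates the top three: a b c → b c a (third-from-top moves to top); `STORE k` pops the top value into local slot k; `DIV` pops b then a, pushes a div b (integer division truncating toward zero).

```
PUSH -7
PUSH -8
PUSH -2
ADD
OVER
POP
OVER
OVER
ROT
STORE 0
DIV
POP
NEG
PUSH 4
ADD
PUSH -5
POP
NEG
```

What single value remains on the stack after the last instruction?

-11

PUSH -7  -7
PUSH -8  -7 -8
PUSH -2  -7 -8 -2
ADD      -7 -10
OVER     -7 -10 -7
POP      -7 -10
OVER     -7 -10 -7
OVER     -7 -10 -7 -10
ROT      -7 -7 -10 -10
STORE 0  -7 -7 -10
DIV      -7 0
POP      -7
NEG      7
PUSH 4   7 4
ADD      11
PUSH -5  11 -5
POP      11
NEG      -11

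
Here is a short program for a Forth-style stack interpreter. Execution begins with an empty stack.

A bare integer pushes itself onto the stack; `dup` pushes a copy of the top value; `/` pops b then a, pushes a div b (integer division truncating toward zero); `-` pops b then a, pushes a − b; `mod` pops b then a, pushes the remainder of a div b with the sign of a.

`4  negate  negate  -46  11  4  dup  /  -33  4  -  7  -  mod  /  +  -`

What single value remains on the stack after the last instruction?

4      → [4]
negate → [-4]
negate → [4]
-46    → [4, -46]
11     → [4, -46, 11]
4      → [4, -46, 11, 4]
dup    → [4, -46, 11, 4, 4]
/      → [4, -46, 11, 1]
-33    → [4, -46, 11, 1, -33]
4      → [4, -46, 11, 1, -33, 4]
-      → [4, -46, 11, 1, -37]
7      → [4, -46, 11, 1, -37, 7]
-      → [4, -46, 11, 1, -44]
mod    → [4, -46, 11, 1]
/      → [4, -46, 11]
+      → [4, -35]
-      → [39]

39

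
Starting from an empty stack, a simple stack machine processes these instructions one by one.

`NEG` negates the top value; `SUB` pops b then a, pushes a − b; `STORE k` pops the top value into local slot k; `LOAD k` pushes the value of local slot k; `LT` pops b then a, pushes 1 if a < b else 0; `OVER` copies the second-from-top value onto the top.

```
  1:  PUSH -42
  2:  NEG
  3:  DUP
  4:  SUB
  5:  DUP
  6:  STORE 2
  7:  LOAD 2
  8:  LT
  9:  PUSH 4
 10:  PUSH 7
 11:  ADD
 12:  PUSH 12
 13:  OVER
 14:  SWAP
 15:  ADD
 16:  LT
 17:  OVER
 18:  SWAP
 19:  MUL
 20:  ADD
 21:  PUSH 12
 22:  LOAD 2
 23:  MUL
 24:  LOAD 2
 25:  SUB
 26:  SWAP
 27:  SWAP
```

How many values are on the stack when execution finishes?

PUSH -42 → [-42]
NEG      → [42]
DUP      → [42, 42]
SUB      → [0]
DUP      → [0, 0]
STORE 2  → [0]
LOAD 2   → [0, 0]
LT       → [0]
PUSH 4   → [0, 4]
PUSH 7   → [0, 4, 7]
ADD      → [0, 11]
PUSH 12  → [0, 11, 12]
OVER     → [0, 11, 12, 11]
SWAP     → [0, 11, 11, 12]
ADD      → [0, 11, 23]
LT       → [0, 1]
OVER     → [0, 1, 0]
SWAP     → [0, 0, 1]
MUL      → [0, 0]
ADD      → [0]
PUSH 12  → [0, 12]
LOAD 2   → [0, 12, 0]
MUL      → [0, 0]
LOAD 2   → [0, 0, 0]
SUB      → [0, 0]
SWAP     → [0, 0]
SWAP     → [0, 0]

2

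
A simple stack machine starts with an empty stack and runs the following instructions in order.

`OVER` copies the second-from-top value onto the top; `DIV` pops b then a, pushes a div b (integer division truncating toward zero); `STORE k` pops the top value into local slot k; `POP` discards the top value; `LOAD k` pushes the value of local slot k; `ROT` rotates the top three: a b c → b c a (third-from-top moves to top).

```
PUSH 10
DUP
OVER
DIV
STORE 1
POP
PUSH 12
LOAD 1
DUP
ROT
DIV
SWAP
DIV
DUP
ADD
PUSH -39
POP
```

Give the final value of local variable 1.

1

PUSH 10  : 10
DUP      : 10 10
OVER     : 10 10 10
DIV      : 10 1
STORE 1  : 10
POP      : (empty)
PUSH 12  : 12
LOAD 1   : 12 1
DUP      : 12 1 1
ROT      : 1 1 12
DIV      : 1 0
SWAP     : 0 1
DIV      : 0
DUP      : 0 0
ADD      : 0
PUSH -39 : 0 -39
POP      : 0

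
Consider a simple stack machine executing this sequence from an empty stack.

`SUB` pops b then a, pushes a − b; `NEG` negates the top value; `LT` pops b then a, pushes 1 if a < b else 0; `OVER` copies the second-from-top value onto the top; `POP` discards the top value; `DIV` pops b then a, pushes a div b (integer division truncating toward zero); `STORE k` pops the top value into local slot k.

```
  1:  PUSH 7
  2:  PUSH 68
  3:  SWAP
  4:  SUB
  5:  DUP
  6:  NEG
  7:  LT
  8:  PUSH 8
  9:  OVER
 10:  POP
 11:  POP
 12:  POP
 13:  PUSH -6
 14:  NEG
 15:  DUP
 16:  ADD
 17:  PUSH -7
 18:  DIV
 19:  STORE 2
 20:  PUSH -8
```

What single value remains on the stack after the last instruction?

-8

PUSH 7  -> [7]
PUSH 68 -> [7, 68]
SWAP    -> [68, 7]
SUB     -> [61]
DUP     -> [61, 61]
NEG     -> [61, -61]
LT      -> [0]
PUSH 8  -> [0, 8]
OVER    -> [0, 8, 0]
POP     -> [0, 8]
POP     -> [0]
POP     -> []
PUSH -6 -> [-6]
NEG     -> [6]
DUP     -> [6, 6]
ADD     -> [12]
PUSH -7 -> [12, -7]
DIV     -> [-1]
STORE 2 -> []
PUSH -8 -> [-8]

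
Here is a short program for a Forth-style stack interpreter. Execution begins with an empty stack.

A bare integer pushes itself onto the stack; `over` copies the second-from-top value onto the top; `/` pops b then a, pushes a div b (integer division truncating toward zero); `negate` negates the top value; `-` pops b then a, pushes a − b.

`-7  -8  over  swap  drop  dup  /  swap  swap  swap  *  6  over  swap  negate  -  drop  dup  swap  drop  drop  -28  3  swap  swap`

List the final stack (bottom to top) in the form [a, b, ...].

[-28, 3]

-7     -> [-7]
-8     -> [-7, -8]
over   -> [-7, -8, -7]
swap   -> [-7, -7, -8]
drop   -> [-7, -7]
dup    -> [-7, -7, -7]
/      -> [-7, 1]
swap   -> [1, -7]
swap   -> [-7, 1]
swap   -> [1, -7]
*      -> [-7]
6      -> [-7, 6]
over   -> [-7, 6, -7]
swap   -> [-7, -7, 6]
negate -> [-7, -7, -6]
-      -> [-7, -1]
drop   -> [-7]
dup    -> [-7, -7]
swap   -> [-7, -7]
drop   -> [-7]
drop   -> []
-28    -> [-28]
3      -> [-28, 3]
swap   -> [3, -28]
swap   -> [-28, 3]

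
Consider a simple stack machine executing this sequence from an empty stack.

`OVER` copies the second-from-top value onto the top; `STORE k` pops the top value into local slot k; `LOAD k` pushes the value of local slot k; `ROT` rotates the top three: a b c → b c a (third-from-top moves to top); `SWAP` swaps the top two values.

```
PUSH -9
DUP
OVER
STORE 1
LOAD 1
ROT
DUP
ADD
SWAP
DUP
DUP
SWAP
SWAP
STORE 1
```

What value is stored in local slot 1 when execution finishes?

PUSH -9 → -9
DUP     → -9 -9
OVER    → -9 -9 -9
STORE 1 → -9 -9
LOAD 1  → -9 -9 -9
ROT     → -9 -9 -9
DUP     → -9 -9 -9 -9
ADD     → -9 -9 -18
SWAP    → -9 -18 -9
DUP     → -9 -18 -9 -9
DUP     → -9 -18 -9 -9 -9
SWAP    → -9 -18 -9 -9 -9
SWAP    → -9 -18 -9 -9 -9
STORE 1 → -9 -18 -9 -9

-9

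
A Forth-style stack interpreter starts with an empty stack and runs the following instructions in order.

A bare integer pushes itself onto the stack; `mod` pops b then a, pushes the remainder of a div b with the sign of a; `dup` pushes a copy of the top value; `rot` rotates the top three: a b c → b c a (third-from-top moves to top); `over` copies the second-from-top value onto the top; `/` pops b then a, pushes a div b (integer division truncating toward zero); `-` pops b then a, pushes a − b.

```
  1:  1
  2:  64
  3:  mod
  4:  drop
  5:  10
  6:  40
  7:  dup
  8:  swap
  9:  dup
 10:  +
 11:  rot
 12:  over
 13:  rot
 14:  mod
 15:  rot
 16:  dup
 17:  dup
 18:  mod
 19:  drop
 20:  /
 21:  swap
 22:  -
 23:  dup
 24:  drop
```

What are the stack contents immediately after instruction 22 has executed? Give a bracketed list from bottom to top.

[-10]

1    -> [1]
64   -> [1, 64]
mod  -> [1]
drop -> []
10   -> [10]
40   -> [10, 40]
dup  -> [10, 40, 40]
swap -> [10, 40, 40]
dup  -> [10, 40, 40, 40]
+    -> [10, 40, 80]
rot  -> [40, 80, 10]
over -> [40, 80, 10, 80]
rot  -> [40, 10, 80, 80]
mod  -> [40, 10, 0]
rot  -> [10, 0, 40]
dup  -> [10, 0, 40, 40]
dup  -> [10, 0, 40, 40, 40]
mod  -> [10, 0, 40, 0]
drop -> [10, 0, 40]
/    -> [10, 0]
swap -> [0, 10]
-    -> [-10]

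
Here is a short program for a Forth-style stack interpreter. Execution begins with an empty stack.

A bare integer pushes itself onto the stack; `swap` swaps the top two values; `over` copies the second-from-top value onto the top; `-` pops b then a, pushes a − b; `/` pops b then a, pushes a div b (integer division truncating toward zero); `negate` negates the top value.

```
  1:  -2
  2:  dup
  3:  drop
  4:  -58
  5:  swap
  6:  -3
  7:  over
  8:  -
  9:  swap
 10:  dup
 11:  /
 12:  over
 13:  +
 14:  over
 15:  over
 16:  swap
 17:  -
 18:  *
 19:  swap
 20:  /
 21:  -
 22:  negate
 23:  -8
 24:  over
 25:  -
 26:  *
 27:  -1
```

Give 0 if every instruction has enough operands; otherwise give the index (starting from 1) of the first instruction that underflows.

-2     → -2
dup    → -2 -2
drop   → -2
-58    → -2 -58
swap   → -58 -2
-3     → -58 -2 -3
over   → -58 -2 -3 -2
-      → -58 -2 -1
swap   → -58 -1 -2
dup    → -58 -1 -2 -2
/      → -58 -1 1
over   → -58 -1 1 -1
+      → -58 -1 0
over   → -58 -1 0 -1
over   → -58 -1 0 -1 0
swap   → -58 -1 0 0 -1
-      → -58 -1 0 1
*      → -58 -1 0
swap   → -58 0 -1
/      → -58 0
-      → -58
negate → 58
-8     → 58 -8
over   → 58 -8 58
-      → 58 -66
*      → -3828
-1     → -3828 -1

0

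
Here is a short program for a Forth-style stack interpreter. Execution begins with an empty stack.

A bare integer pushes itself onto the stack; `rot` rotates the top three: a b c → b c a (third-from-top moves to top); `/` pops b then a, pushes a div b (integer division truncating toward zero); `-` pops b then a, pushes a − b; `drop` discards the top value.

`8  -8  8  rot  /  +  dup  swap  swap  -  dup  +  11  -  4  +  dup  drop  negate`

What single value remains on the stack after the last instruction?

8       [8]
-8      [8, -8]
8       [8, -8, 8]
rot     [-8, 8, 8]
/       [-8, 1]
+       [-7]
dup     [-7, -7]
swap    [-7, -7]
swap    [-7, -7]
-       [0]
dup     [0, 0]
+       [0]
11      [0, 11]
-       [-11]
4       [-11, 4]
+       [-7]
dup     [-7, -7]
drop    [-7]
negate  [7]

7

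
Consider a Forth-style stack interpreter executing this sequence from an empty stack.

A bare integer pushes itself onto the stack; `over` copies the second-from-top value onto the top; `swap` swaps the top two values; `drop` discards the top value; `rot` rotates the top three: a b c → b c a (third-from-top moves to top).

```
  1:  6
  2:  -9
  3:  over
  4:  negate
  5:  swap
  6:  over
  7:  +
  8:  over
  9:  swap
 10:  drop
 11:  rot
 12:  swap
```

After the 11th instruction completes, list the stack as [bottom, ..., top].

[-6, -6, 6]

6      : 6
-9     : 6 -9
over   : 6 -9 6
negate : 6 -9 -6
swap   : 6 -6 -9
over   : 6 -6 -9 -6
+      : 6 -6 -15
over   : 6 -6 -15 -6
swap   : 6 -6 -6 -15
drop   : 6 -6 -6
rot    : -6 -6 6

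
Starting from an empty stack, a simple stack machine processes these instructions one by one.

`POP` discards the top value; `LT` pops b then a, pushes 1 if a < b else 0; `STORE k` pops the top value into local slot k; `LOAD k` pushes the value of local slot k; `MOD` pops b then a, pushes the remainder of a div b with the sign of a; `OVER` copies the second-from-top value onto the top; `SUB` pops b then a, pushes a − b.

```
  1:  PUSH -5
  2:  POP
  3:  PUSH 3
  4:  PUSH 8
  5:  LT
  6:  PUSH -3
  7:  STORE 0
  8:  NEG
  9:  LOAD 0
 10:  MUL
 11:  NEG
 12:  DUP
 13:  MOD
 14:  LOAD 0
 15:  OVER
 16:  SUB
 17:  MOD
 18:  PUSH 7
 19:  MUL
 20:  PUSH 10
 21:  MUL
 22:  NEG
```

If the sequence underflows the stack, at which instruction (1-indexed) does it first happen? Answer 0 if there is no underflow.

0

PUSH -5 -> [-5]
POP     -> []
PUSH 3  -> [3]
PUSH 8  -> [3, 8]
LT      -> [1]
PUSH -3 -> [1, -3]
STORE 0 -> [1]
NEG     -> [-1]
LOAD 0  -> [-1, -3]
MUL     -> [3]
NEG     -> [-3]
DUP     -> [-3, -3]
MOD     -> [0]
LOAD 0  -> [0, -3]
OVER    -> [0, -3, 0]
SUB     -> [0, -3]
MOD     -> [0]
PUSH 7  -> [0, 7]
MUL     -> [0]
PUSH 10 -> [0, 10]
MUL     -> [0]
NEG     -> [0]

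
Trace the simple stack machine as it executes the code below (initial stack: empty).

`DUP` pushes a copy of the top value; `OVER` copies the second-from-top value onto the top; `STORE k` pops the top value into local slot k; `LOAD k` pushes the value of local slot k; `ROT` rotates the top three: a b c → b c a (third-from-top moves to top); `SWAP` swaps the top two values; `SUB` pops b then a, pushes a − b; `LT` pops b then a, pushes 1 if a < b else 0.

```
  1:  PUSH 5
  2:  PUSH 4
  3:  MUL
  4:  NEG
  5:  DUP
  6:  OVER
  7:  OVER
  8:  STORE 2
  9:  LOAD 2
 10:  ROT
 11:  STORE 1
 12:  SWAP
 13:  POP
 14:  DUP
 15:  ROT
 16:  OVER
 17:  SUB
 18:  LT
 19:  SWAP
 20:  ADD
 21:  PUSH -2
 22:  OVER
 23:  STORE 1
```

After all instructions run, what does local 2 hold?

-20

PUSH 5  -> [5]
PUSH 4  -> [5, 4]
MUL     -> [20]
NEG     -> [-20]
DUP     -> [-20, -20]
OVER    -> [-20, -20, -20]
OVER    -> [-20, -20, -20, -20]
STORE 2 -> [-20, -20, -20]
LOAD 2  -> [-20, -20, -20, -20]
ROT     -> [-20, -20, -20, -20]
STORE 1 -> [-20, -20, -20]
SWAP    -> [-20, -20, -20]
POP     -> [-20, -20]
DUP     -> [-20, -20, -20]
ROT     -> [-20, -20, -20]
OVER    -> [-20, -20, -20, -20]
SUB     -> [-20, -20, 0]
LT      -> [-20, 1]
SWAP    -> [1, -20]
ADD     -> [-19]
PUSH -2 -> [-19, -2]
OVER    -> [-19, -2, -19]
STORE 1 -> [-19, -2]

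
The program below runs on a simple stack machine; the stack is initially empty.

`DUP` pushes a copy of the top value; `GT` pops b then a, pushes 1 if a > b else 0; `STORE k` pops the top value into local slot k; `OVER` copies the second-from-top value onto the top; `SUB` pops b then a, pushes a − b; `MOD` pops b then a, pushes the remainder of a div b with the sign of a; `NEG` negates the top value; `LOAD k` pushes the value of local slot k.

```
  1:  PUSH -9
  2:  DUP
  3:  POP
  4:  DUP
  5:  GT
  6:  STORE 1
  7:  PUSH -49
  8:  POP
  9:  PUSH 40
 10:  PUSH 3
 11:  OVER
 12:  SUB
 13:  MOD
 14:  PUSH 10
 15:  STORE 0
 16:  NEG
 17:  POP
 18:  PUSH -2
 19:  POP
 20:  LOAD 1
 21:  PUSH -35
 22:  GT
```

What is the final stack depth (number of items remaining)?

PUSH -9   -9
DUP       -9 -9
POP       -9
DUP       -9 -9
GT        0
STORE 1   (empty)
PUSH -49  -49
POP       (empty)
PUSH 40   40
PUSH 3    40 3
OVER      40 3 40
SUB       40 -37
MOD       3
PUSH 10   3 10
STORE 0   3
NEG       -3
POP       (empty)
PUSH -2   -2
POP       (empty)
LOAD 1    0
PUSH -35  0 -35
GT        1

1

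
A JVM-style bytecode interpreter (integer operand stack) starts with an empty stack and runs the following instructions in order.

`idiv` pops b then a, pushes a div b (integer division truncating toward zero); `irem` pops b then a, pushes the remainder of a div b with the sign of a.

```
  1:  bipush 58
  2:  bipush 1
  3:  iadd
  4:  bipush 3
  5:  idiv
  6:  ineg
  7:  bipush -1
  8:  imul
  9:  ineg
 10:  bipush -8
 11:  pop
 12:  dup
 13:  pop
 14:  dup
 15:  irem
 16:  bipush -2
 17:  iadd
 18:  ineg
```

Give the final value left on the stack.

2

bipush 58 -> 58
bipush 1  -> 58 1
iadd      -> 59
bipush 3  -> 59 3
idiv      -> 19
ineg      -> -19
bipush -1 -> -19 -1
imul      -> 19
ineg      -> -19
bipush -8 -> -19 -8
pop       -> -19
dup       -> -19 -19
pop       -> -19
dup       -> -19 -19
irem      -> 0
bipush -2 -> 0 -2
iadd      -> -2
ineg      -> 2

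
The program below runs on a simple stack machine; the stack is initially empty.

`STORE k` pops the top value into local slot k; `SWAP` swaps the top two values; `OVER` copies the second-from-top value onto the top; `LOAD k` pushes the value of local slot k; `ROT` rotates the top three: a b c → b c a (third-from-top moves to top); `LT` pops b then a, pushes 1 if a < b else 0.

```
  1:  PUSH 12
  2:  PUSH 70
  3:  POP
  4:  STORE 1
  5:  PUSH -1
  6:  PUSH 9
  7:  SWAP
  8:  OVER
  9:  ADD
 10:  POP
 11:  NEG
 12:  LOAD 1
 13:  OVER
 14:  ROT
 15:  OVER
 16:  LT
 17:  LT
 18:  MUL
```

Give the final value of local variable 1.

PUSH 12 : 12
PUSH 70 : 12 70
POP     : 12
STORE 1 : (empty)
PUSH -1 : -1
PUSH 9  : -1 9
SWAP    : 9 -1
OVER    : 9 -1 9
ADD     : 9 8
POP     : 9
NEG     : -9
LOAD 1  : -9 12
OVER    : -9 12 -9
ROT     : 12 -9 -9
OVER    : 12 -9 -9 -9
LT      : 12 -9 0
LT      : 12 1
MUL     : 12

12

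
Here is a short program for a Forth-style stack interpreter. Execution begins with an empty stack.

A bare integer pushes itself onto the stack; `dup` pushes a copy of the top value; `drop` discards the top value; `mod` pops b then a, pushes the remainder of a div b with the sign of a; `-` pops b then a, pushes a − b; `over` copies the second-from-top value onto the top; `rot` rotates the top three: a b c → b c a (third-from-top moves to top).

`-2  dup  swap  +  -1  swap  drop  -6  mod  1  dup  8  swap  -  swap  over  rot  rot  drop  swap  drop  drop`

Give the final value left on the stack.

-2   → -2
dup  → -2 -2
swap → -2 -2
+    → -4
-1   → -4 -1
swap → -1 -4
drop → -1
-6   → -1 -6
mod  → -1
1    → -1 1
dup  → -1 1 1
8    → -1 1 1 8
swap → -1 1 8 1
-    → -1 1 7
swap → -1 7 1
over → -1 7 1 7
rot  → -1 1 7 7
rot  → -1 7 7 1
drop → -1 7 7
swap → -1 7 7
drop → -1 7
drop → -1

-1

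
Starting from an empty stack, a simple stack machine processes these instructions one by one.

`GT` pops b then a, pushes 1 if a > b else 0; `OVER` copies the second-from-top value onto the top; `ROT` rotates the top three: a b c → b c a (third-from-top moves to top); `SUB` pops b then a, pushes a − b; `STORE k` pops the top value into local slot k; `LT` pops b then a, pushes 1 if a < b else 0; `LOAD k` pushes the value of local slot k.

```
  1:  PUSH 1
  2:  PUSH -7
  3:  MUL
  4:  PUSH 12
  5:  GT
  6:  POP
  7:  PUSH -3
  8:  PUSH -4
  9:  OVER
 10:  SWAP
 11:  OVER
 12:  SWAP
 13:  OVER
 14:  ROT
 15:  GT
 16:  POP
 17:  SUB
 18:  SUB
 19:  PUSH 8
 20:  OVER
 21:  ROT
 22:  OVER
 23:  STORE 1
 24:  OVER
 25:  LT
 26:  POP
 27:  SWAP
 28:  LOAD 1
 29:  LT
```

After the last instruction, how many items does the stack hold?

2

PUSH 1   1
PUSH -7  1 -7
MUL      -7
PUSH 12  -7 12
GT       0
POP      (empty)
PUSH -3  -3
PUSH -4  -3 -4
OVER     -3 -4 -3
SWAP     -3 -3 -4
OVER     -3 -3 -4 -3
SWAP     -3 -3 -3 -4
OVER     -3 -3 -3 -4 -3
ROT      -3 -3 -4 -3 -3
GT       -3 -3 -4 0
POP      -3 -3 -4
SUB      -3 1
SUB      -4
PUSH 8   -4 8
OVER     -4 8 -4
ROT      8 -4 -4
OVER     8 -4 -4 -4
STORE 1  8 -4 -4
OVER     8 -4 -4 -4
LT       8 -4 0
POP      8 -4
SWAP     -4 8
LOAD 1   -4 8 -4
LT       -4 0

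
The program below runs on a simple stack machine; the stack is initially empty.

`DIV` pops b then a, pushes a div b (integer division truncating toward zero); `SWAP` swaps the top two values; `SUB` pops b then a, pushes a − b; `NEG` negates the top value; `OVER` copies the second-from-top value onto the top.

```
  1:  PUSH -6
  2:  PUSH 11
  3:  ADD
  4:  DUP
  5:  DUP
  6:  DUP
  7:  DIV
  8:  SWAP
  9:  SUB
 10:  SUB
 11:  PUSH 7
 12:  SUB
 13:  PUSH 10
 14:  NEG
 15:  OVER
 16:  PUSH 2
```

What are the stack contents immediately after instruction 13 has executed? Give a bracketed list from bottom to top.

[2, 10]

PUSH -6  [-6]
PUSH 11  [-6, 11]
ADD      [5]
DUP      [5, 5]
DUP      [5, 5, 5]
DUP      [5, 5, 5, 5]
DIV      [5, 5, 1]
SWAP     [5, 1, 5]
SUB      [5, -4]
SUB      [9]
PUSH 7   [9, 7]
SUB      [2]
PUSH 10  [2, 10]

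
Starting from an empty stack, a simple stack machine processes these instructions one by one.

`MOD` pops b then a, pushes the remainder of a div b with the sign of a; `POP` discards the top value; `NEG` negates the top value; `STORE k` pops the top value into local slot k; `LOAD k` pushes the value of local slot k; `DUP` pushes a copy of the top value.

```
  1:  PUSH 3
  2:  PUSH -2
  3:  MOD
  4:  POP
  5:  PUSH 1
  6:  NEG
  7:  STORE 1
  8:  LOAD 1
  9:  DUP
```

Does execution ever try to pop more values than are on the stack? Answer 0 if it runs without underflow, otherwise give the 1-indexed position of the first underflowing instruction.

PUSH 3  : 3
PUSH -2 : 3 -2
MOD     : 1
POP     : (empty)
PUSH 1  : 1
NEG     : -1
STORE 1 : (empty)
LOAD 1  : -1
DUP     : -1 -1

0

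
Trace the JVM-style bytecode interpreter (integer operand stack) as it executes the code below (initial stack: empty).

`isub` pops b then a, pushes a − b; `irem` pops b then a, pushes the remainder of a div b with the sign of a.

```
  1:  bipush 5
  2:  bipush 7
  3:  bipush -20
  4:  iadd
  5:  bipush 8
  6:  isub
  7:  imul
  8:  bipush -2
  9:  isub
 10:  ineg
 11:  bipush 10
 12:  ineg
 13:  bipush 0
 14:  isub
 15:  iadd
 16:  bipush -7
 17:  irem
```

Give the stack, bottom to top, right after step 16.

[93, -7]

bipush 5   : 5
bipush 7   : 5 7
bipush -20 : 5 7 -20
iadd       : 5 -13
bipush 8   : 5 -13 8
isub       : 5 -21
imul       : -105
bipush -2  : -105 -2
isub       : -103
ineg       : 103
bipush 10  : 103 10
ineg       : 103 -10
bipush 0   : 103 -10 0
isub       : 103 -10
iadd       : 93
bipush -7  : 93 -7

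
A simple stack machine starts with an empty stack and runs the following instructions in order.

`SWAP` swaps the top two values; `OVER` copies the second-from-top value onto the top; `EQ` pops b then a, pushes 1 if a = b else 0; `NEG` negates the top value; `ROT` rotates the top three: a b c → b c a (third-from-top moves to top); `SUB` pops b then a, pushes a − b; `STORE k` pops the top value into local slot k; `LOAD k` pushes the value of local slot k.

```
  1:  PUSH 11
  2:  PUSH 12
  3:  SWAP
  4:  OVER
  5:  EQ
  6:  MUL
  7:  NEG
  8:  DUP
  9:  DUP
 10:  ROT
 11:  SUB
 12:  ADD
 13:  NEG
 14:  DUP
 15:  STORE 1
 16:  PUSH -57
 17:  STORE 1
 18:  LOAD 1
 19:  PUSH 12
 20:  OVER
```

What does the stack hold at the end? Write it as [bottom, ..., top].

[0, -57, 12, -57]

PUSH 11   11
PUSH 12   11 12
SWAP      12 11
OVER      12 11 12
EQ        12 0
MUL       0
NEG       0
DUP       0 0
DUP       0 0 0
ROT       0 0 0
SUB       0 0
ADD       0
NEG       0
DUP       0 0
STORE 1   0
PUSH -57  0 -57
STORE 1   0
LOAD 1    0 -57
PUSH 12   0 -57 12
OVER      0 -57 12 -57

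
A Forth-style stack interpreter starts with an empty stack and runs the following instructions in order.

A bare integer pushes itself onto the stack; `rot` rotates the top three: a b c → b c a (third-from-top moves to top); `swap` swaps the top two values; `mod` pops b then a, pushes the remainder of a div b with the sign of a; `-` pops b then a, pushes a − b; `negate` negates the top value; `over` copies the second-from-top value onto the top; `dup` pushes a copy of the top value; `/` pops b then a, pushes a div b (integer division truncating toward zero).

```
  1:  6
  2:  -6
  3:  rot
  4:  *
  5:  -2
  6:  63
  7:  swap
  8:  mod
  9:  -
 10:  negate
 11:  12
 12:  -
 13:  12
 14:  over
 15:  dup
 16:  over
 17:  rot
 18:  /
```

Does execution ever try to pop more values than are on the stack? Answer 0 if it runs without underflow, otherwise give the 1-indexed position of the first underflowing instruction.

3

6  : 6
-6 : 6 -6
rot  — needs 3 operands, stack has 2 → underflow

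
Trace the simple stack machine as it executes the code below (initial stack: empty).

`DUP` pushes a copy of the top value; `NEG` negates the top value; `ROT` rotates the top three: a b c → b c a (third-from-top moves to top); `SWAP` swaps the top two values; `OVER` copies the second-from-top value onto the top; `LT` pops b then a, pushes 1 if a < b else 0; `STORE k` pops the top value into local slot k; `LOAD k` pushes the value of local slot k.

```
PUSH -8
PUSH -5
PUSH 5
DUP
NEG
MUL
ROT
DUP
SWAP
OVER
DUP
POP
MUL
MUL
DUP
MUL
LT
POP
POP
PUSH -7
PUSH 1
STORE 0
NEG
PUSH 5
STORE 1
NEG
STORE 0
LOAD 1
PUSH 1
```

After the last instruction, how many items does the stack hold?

2

PUSH -8 : [-8]
PUSH -5 : [-8, -5]
PUSH 5  : [-8, -5, 5]
DUP     : [-8, -5, 5, 5]
NEG     : [-8, -5, 5, -5]
MUL     : [-8, -5, -25]
ROT     : [-5, -25, -8]
DUP     : [-5, -25, -8, -8]
SWAP    : [-5, -25, -8, -8]
OVER    : [-5, -25, -8, -8, -8]
DUP     : [-5, -25, -8, -8, -8, -8]
POP     : [-5, -25, -8, -8, -8]
MUL     : [-5, -25, -8, 64]
MUL     : [-5, -25, -512]
DUP     : [-5, -25, -512, -512]
MUL     : [-5, -25, 262144]
LT      : [-5, 1]
POP     : [-5]
POP     : []
PUSH -7 : [-7]
PUSH 1  : [-7, 1]
STORE 0 : [-7]
NEG     : [7]
PUSH 5  : [7, 5]
STORE 1 : [7]
NEG     : [-7]
STORE 0 : []
LOAD 1  : [5]
PUSH 1  : [5, 1]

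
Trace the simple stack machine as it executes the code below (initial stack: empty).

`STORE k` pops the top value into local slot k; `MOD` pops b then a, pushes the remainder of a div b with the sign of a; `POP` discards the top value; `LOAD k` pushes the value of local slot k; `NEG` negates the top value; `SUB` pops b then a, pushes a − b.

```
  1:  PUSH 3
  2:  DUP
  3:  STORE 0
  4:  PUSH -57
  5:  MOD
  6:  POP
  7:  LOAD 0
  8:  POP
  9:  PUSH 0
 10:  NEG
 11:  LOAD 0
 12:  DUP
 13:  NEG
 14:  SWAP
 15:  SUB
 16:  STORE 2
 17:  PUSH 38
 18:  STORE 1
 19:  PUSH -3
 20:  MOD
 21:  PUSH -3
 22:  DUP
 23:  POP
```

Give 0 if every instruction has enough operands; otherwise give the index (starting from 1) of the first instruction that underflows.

0

PUSH 3   -> [3]
DUP      -> [3, 3]
STORE 0  -> [3]
PUSH -57 -> [3, -57]
MOD      -> [3]
POP      -> []
LOAD 0   -> [3]
POP      -> []
PUSH 0   -> [0]
NEG      -> [0]
LOAD 0   -> [0, 3]
DUP      -> [0, 3, 3]
NEG      -> [0, 3, -3]
SWAP     -> [0, -3, 3]
SUB      -> [0, -6]
STORE 2  -> [0]
PUSH 38  -> [0, 38]
STORE 1  -> [0]
PUSH -3  -> [0, -3]
MOD      -> [0]
PUSH -3  -> [0, -3]
DUP      -> [0, -3, -3]
POP      -> [0, -3]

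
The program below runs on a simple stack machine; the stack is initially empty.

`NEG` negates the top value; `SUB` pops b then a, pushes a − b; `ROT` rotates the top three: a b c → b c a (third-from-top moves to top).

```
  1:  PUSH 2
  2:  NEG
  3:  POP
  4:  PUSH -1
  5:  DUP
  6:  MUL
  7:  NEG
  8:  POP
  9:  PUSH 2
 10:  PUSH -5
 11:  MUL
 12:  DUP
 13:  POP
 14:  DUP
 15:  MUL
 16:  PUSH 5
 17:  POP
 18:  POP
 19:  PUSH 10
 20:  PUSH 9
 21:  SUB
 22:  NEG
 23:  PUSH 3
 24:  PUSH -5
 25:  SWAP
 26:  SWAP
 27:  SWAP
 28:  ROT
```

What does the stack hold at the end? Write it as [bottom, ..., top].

PUSH 2  : 2
NEG     : -2
POP     : (empty)
PUSH -1 : -1
DUP     : -1 -1
MUL     : 1
NEG     : -1
POP     : (empty)
PUSH 2  : 2
PUSH -5 : 2 -5
MUL     : -10
DUP     : -10 -10
POP     : -10
DUP     : -10 -10
MUL     : 100
PUSH 5  : 100 5
POP     : 100
POP     : (empty)
PUSH 10 : 10
PUSH 9  : 10 9
SUB     : 1
NEG     : -1
PUSH 3  : -1 3
PUSH -5 : -1 3 -5
SWAP    : -1 -5 3
SWAP    : -1 3 -5
SWAP    : -1 -5 3
ROT     : -5 3 -1

[-5, 3, -1]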